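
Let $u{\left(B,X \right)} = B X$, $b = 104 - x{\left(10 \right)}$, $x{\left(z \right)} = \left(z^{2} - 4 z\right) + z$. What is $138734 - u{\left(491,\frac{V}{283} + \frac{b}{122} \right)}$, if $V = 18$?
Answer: $\frac{2392063723}{17263} \approx 1.3857 \cdot 10^{5}$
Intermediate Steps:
$x{\left(z \right)} = z^{2} - 3 z$
$b = 34$ ($b = 104 - 10 \left(-3 + 10\right) = 104 - 10 \cdot 7 = 104 - 70 = 34$)
$138734 - u{\left(491,\frac{V}{283} + \frac{b}{122} \right)} = 138734 - 491 \left(\frac{18}{283} + \frac{34}{122}\right) = 138734 - 491 \left(18 \cdot \frac{1}{283} + 34 \cdot \frac{1}{122}\right) = 138734 - 491 \left(\frac{18}{283} + \frac{17}{61}\right) = 138734 - 491 \cdot \frac{5909}{17263} = 138734 - \frac{2901319}{17263} = \frac{2392063723}{17263}$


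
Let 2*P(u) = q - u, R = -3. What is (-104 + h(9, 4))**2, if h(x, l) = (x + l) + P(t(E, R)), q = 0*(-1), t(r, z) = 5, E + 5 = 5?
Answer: 34969/4 ≈ 8742.3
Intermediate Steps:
E = 0 (E = -5 + 5 = 0)
q = 0
P(u) = -u/2 (P(u) = (0 - u)/2 = (-u)/2 = -u/2)
h(x, l) = -5/2 + l + x (h(x, l) = (x + l) - 1/2*5 = (l + x) - 5/2 = -5/2 + l + x)
(-104 + h(9, 4))**2 = (-104 + (-5/2 + 4 + 9))**2 = (-104 + 21/2)**2 = (-187/2)**2 = 34969/4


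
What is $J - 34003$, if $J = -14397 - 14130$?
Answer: $-62530$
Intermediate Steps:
$J = -28527$ ($J = -14397 - 14130 = -28527$)
$J - 34003 = -28527 - 34003 = -62530$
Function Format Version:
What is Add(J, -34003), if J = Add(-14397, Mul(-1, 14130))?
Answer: -62530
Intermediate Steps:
J = -28527 (J = Add(-14397, -14130) = -28527)
Add(J, -34003) = Add(-28527, -34003) = -62530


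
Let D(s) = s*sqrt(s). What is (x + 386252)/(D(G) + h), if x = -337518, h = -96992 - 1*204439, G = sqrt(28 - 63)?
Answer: 48734/(-301431 + 35**(3/4)*I**(3/2)) ≈ -0.16167 - 5.4571e-6*I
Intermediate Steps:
G = I*sqrt(35) (G = sqrt(-35) = I*sqrt(35) ≈ 5.9161*I)
D(s) = s**(3/2)
h = -301431 (h = -96992 - 204439 = -301431)
(x + 386252)/(D(G) + h) = (-337518 + 386252)/((I*sqrt(35))**(3/2) - 301431) = 48734/(35**(3/4)*I**(3/2) - 301431) = 48734/(-301431 + 35**(3/4)*I**(3/2))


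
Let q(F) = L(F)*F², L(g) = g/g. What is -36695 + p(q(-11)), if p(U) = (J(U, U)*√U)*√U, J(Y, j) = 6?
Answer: -35969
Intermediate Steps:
L(g) = 1
q(F) = F² (q(F) = 1*F² = F²)
p(U) = 6*U (p(U) = (6*√U)*√U = 6*U)
-36695 + p(q(-11)) = -36695 + 6*(-11)² = -36695 + 6*121 = -36695 + 726 = -35969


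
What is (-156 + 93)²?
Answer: 3969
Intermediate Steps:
(-156 + 93)² = (-63)² = 3969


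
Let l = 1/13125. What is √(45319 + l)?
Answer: 2*√3122762349/525 ≈ 212.88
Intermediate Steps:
l = 1/13125 ≈ 7.6190e-5
√(45319 + l) = √(45319 + 1/13125) = √(594811876/13125) = 2*√3122762349/525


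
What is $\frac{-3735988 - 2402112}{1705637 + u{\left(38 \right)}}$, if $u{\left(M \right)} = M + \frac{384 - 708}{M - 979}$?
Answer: $- \frac{5775952100}{1605040499} \approx -3.5986$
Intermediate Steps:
$u{\left(M \right)} = M - \frac{324}{-979 + M}$ ($u{\left(M \right)} = M + \frac{384 - 708}{-979 + M} = M - \frac{324}{-979 + M}$)
$\frac{-3735988 - 2402112}{1705637 + u{\left(38 \right)}} = \frac{-3735988 - 2402112}{1705637 + \frac{-324 + 38^{2} - 37202}{-979 + 38}} = - \frac{6138100}{1705637 + \frac{-324 + 1444 - 37202}{-941}} = - \frac{6138100}{1705637 - - \frac{36082}{941}} = - \frac{6138100}{1705637 + \frac{36082}{941}} = - \frac{6138100}{\frac{1605040499}{941}} = \left(-6138100\right) \frac{941}{1605040499} = - \frac{5775952100}{1605040499}$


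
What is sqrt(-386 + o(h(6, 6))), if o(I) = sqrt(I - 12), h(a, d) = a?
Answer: sqrt(-386 + I*sqrt(6)) ≈ 0.06234 + 19.647*I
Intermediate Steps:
o(I) = sqrt(-12 + I)
sqrt(-386 + o(h(6, 6))) = sqrt(-386 + sqrt(-12 + 6)) = sqrt(-386 + sqrt(-6)) = sqrt(-386 + I*sqrt(6))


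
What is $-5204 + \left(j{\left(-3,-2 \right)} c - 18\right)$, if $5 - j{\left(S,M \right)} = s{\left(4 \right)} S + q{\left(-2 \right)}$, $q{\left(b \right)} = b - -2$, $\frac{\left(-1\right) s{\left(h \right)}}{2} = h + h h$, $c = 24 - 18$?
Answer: $-5912$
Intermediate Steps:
$c = 6$ ($c = 24 - 18 = 6$)
$s{\left(h \right)} = - 2 h - 2 h^{2}$ ($s{\left(h \right)} = - 2 \left(h + h h\right) = - 2 \left(h + h^{2}\right) = - 2 h - 2 h^{2}$)
$q{\left(b \right)} = 2 + b$ ($q{\left(b \right)} = b + 2 = 2 + b$)
$j{\left(S,M \right)} = 5 + 40 S$ ($j{\left(S,M \right)} = 5 - \left(\left(-2\right) 4 \left(1 + 4\right) S + \left(2 - 2\right)\right) = 5 - \left(\left(-2\right) 4 \cdot 5 S + 0\right) = 5 - \left(- 40 S + 0\right) = 5 - - 40 S = 5 + 40 S$)
$-5204 + \left(j{\left(-3,-2 \right)} c - 18\right) = -5204 + \left(\left(5 + 40 \left(-3\right)\right) 6 - 18\right) = -5204 + \left(\left(5 - 120\right) 6 - 18\right) = -5204 - 708 = -5912$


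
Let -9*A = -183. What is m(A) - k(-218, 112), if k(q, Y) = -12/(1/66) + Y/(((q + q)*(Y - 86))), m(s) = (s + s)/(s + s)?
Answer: 1123695/1417 ≈ 793.01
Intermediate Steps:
A = 61/3 (A = -1/9*(-183) = 61/3 ≈ 20.333)
m(s) = 1 (m(s) = (2*s)/((2*s)) = (2*s)*(1/(2*s)) = 1)
k(q, Y) = -792 + Y/(2*q*(-86 + Y)) (k(q, Y) = -12/1/66 + Y/(((2*q)*(-86 + Y))) = -12*66 + Y/((2*q*(-86 + Y))) = -792 + Y*(1/(2*q*(-86 + Y))) = -792 + Y/(2*q*(-86 + Y)))
m(A) - k(-218, 112) = 1 - (112 + 136224*(-218) - 1584*112*(-218))/(2*(-218)*(-86 + 112)) = 1 - (-1)*(112 - 29696832 + 38674944)/(2*218*26) = 1 - (-1)*8978224/(2*218*26) = 1 - 1*(-1122278/1417) = 1 + 1122278/1417 = 1123695/1417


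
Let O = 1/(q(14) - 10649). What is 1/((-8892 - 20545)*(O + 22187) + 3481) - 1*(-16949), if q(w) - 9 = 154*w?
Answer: 93914911533689011/5541029649755 ≈ 16949.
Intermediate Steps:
q(w) = 9 + 154*w
O = -1/8484 (O = 1/((9 + 154*14) - 10649) = 1/((9 + 2156) - 10649) = 1/(2165 - 10649) = 1/(-8484) = -1/8484 ≈ -0.00011787)
1/((-8892 - 20545)*(O + 22187) + 3481) - 1*(-16949) = 1/((-8892 - 20545)*(-1/8484 + 22187) + 3481) - 1*(-16949) = 1/(-29437*188234507/8484 + 3481) + 16949 = 1/(-5541059182559/8484 + 3481) + 16949 = 1/(-5541029649755/8484) + 16949 = -8484/5541029649755 + 16949 = 93914911533689011/5541029649755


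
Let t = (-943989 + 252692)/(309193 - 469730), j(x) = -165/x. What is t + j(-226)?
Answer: 182721727/36281362 ≈ 5.0362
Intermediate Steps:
t = 691297/160537 (t = -691297/(-160537) = -691297*(-1/160537) = 691297/160537 ≈ 4.3062)
t + j(-226) = 691297/160537 - 165/(-226) = 691297/160537 - 165*(-1/226) = 691297/160537 + 165/226 = 182721727/36281362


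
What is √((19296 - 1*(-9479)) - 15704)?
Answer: √13071 ≈ 114.33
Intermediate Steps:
√((19296 - 1*(-9479)) - 15704) = √((19296 + 9479) - 15704) = √(28775 - 15704) = √13071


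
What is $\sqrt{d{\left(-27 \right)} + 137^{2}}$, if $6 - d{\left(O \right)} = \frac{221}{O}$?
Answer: $\frac{\sqrt{1521438}}{9} \approx 137.05$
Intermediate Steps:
$d{\left(O \right)} = 6 - \frac{221}{O}$
$\sqrt{d{\left(-27 \right)} + 137^{2}} = \sqrt{\left(6 - \frac{221}{-27}\right) + 137^{2}} = \sqrt{\left(6 - - \frac{221}{27}\right) + 18769} = \sqrt{\left(6 + \frac{221}{27}\right) + 18769} = \sqrt{\frac{383}{27} + 18769} = \sqrt{\frac{507146}{27}} = \frac{\sqrt{1521438}}{9}$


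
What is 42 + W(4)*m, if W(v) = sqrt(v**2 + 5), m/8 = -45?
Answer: 42 - 360*sqrt(21) ≈ -1607.7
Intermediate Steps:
m = -360 (m = 8*(-45) = -360)
W(v) = sqrt(5 + v**2)
42 + W(4)*m = 42 + sqrt(5 + 4**2)*(-360) = 42 + sqrt(5 + 16)*(-360) = 42 + sqrt(21)*(-360) = 42 - 360*sqrt(21)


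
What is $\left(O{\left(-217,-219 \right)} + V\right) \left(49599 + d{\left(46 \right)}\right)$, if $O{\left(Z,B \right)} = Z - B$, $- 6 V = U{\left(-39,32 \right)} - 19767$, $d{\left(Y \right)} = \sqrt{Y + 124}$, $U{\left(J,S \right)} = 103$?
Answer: $162651654 + \frac{9838 \sqrt{170}}{3} \approx 1.6269 \cdot 10^{8}$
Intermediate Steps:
$d{\left(Y \right)} = \sqrt{124 + Y}$
$V = \frac{9832}{3}$ ($V = - \frac{103 - 19767}{6} = \left(- \frac{1}{6}\right) \left(-19664\right) = \frac{9832}{3} \approx 3277.3$)
$\left(O{\left(-217,-219 \right)} + V\right) \left(49599 + d{\left(46 \right)}\right) = \left(\left(-217 - -219\right) + \frac{9832}{3}\right) \left(49599 + \sqrt{124 + 46}\right) = \left(\left(-217 + 219\right) + \frac{9832}{3}\right) \left(49599 + \sqrt{170}\right) = \left(2 + \frac{9832}{3}\right) \left(49599 + \sqrt{170}\right) = \frac{9838 \left(49599 + \sqrt{170}\right)}{3} = 162651654 + \frac{9838 \sqrt{170}}{3}$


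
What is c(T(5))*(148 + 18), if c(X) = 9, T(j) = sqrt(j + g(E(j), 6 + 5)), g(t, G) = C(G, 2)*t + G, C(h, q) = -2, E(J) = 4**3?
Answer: 1494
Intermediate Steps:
E(J) = 64
g(t, G) = G - 2*t (g(t, G) = -2*t + G = G - 2*t)
T(j) = sqrt(-117 + j) (T(j) = sqrt(j + ((6 + 5) - 2*64)) = sqrt(j + (11 - 128)) = sqrt(j - 117) = sqrt(-117 + j))
c(T(5))*(148 + 18) = 9*(148 + 18) = 9*166 = 1494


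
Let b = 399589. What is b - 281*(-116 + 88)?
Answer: 407457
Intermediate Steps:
b - 281*(-116 + 88) = 399589 - 281*(-116 + 88) = 399589 - 281*(-28) = 399589 + 7868 = 407457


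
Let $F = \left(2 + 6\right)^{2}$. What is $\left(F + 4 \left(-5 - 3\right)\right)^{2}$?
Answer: $1024$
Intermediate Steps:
$F = 64$ ($F = 8^{2} = 64$)
$\left(F + 4 \left(-5 - 3\right)\right)^{2} = \left(64 + 4 \left(-5 - 3\right)\right)^{2} = \left(64 + 4 \left(-8\right)\right)^{2} = \left(64 - 32\right)^{2} = 32^{2} = 1024$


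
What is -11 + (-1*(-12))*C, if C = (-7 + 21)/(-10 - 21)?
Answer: -509/31 ≈ -16.419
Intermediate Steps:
C = -14/31 (C = 14/(-31) = 14*(-1/31) = -14/31 ≈ -0.45161)
-11 + (-1*(-12))*C = -11 - 1*(-12)*(-14/31) = -11 + 12*(-14/31) = -11 - 168/31 = -509/31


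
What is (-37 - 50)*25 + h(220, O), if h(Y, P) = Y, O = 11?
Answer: -1955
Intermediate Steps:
(-37 - 50)*25 + h(220, O) = (-37 - 50)*25 + 220 = -87*25 + 220 = -2175 + 220 = -1955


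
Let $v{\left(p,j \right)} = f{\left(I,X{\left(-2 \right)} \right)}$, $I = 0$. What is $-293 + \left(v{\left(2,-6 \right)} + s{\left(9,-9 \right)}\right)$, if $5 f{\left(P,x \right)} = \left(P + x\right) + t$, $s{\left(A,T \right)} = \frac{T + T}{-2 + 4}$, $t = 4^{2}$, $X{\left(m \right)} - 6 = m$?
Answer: $-298$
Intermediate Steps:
$X{\left(m \right)} = 6 + m$
$t = 16$
$s{\left(A,T \right)} = T$ ($s{\left(A,T \right)} = \frac{2 T}{2} = 2 T \frac{1}{2} = T$)
$f{\left(P,x \right)} = \frac{16}{5} + \frac{P}{5} + \frac{x}{5}$ ($f{\left(P,x \right)} = \frac{\left(P + x\right) + 16}{5} = \frac{16 + P + x}{5} = \frac{16}{5} + \frac{P}{5} + \frac{x}{5}$)
$v{\left(p,j \right)} = 4$ ($v{\left(p,j \right)} = \frac{16}{5} + \frac{1}{5} \cdot 0 + \frac{6 - 2}{5} = \frac{16}{5} + 0 + \frac{1}{5} \cdot 4 = \frac{16}{5} + 0 + \frac{4}{5} = 4$)
$-293 + \left(v{\left(2,-6 \right)} + s{\left(9,-9 \right)}\right) = -293 + \left(4 - 9\right) = -293 - 5 = -298$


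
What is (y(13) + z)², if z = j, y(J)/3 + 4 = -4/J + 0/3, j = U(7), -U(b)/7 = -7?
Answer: 219961/169 ≈ 1301.5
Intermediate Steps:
U(b) = 49 (U(b) = -7*(-7) = 49)
j = 49
y(J) = -12 - 12/J (y(J) = -12 + 3*(-4/J + 0/3) = -12 + 3*(-4/J + 0*(⅓)) = -12 + 3*(-4/J + 0) = -12 + 3*(-4/J) = -12 - 12/J)
z = 49
(y(13) + z)² = ((-12 - 12/13) + 49)² = (-168/13 + 49)² = (469/13)² = 219961/169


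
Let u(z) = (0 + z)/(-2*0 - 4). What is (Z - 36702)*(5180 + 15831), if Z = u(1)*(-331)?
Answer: -3077628247/4 ≈ -7.6941e+8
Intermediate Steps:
u(z) = -z/4 (u(z) = z/(0 - 4) = z/(-4) = z*(-1/4) = -z/4)
Z = 331/4 (Z = -1/4*1*(-331) = -1/4*(-331) = 331/4 ≈ 82.750)
(Z - 36702)*(5180 + 15831) = (331/4 - 36702)*(5180 + 15831) = -146477/4*21011 = -3077628247/4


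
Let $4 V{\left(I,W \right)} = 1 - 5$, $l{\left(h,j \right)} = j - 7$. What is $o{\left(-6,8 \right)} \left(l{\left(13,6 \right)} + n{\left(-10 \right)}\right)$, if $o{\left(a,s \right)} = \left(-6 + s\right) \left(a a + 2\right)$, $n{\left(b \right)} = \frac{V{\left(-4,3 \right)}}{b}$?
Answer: $- \frac{342}{5} \approx -68.4$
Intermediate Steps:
$l{\left(h,j \right)} = -7 + j$ ($l{\left(h,j \right)} = j - 7 = -7 + j$)
$V{\left(I,W \right)} = -1$ ($V{\left(I,W \right)} = \frac{1 - 5}{4} = \frac{1}{4} \left(-4\right) = -1$)
$n{\left(b \right)} = - \frac{1}{b}$
$o{\left(a,s \right)} = \left(-6 + s\right) \left(2 + a^{2}\right)$ ($o{\left(a,s \right)} = \left(-6 + s\right) \left(a^{2} + 2\right) = \left(-6 + s\right) \left(2 + a^{2}\right)$)
$o{\left(-6,8 \right)} \left(l{\left(13,6 \right)} + n{\left(-10 \right)}\right) = \left(-12 - 6 \left(-6\right)^{2} + 2 \cdot 8 + 8 \left(-6\right)^{2}\right) \left(\left(-7 + 6\right) - \frac{1}{-10}\right) = \left(-12 - 216 + 16 + 8 \cdot 36\right) \left(-1 - - \frac{1}{10}\right) = \left(-12 - 216 + 16 + 288\right) \left(-1 + \frac{1}{10}\right) = 76 \left(- \frac{9}{10}\right) = - \frac{342}{5}$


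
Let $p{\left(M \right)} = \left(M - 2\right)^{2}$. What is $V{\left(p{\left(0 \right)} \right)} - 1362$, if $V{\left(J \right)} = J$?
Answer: $-1358$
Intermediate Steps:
$p{\left(M \right)} = \left(-2 + M\right)^{2}$ ($p{\left(M \right)} = \left(M - 2\right)^{2} = \left(-2 + M\right)^{2}$)
$V{\left(p{\left(0 \right)} \right)} - 1362 = \left(-2 + 0\right)^{2} - 1362 = \left(-2\right)^{2} - 1362 = 4 - 1362 = -1358$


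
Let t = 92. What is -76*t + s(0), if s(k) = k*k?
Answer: -6992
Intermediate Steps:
s(k) = k²
-76*t + s(0) = -76*92 + 0² = -6992 + 0 = -6992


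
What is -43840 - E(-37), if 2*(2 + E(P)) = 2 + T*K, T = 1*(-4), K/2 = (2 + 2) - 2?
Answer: -43831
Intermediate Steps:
K = 4 (K = 2*((2 + 2) - 2) = 2*(4 - 2) = 2*2 = 4)
T = -4
E(P) = -9 (E(P) = -2 + (2 - 4*4)/2 = -2 + (2 - 16)/2 = -2 + (1/2)*(-14) = -2 - 7 = -9)
-43840 - E(-37) = -43840 - 1*(-9) = -43840 + 9 = -43831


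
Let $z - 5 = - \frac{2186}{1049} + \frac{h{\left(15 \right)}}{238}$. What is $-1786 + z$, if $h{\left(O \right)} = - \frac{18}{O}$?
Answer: $- \frac{1112923872}{624155} \approx -1783.1$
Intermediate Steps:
$z = \frac{1816958}{624155}$ ($z = 5 - \left(\frac{2186}{1049} - \frac{\left(-18\right) \frac{1}{15}}{238}\right) = 5 - \left(\frac{2186}{1049} - \left(-18\right) \frac{1}{15} \cdot \frac{1}{238}\right) = 5 - \frac{1303817}{624155} = \frac{1816958}{624155} \approx 2.9111$)
$-1786 + z = -1786 + \frac{1816958}{624155} = - \frac{1112923872}{624155}$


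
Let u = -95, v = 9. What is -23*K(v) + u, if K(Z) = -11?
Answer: 158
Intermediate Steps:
-23*K(v) + u = -23*(-11) - 95 = 253 - 95 = 158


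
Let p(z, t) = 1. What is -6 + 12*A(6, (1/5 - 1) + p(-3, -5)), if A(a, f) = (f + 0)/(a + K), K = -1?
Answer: -138/25 ≈ -5.5200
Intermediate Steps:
A(a, f) = f/(-1 + a) (A(a, f) = (f + 0)/(a - 1) = f/(-1 + a))
-6 + 12*A(6, (1/5 - 1) + p(-3, -5)) = -6 + 12*(((1/5 - 1) + 1)/(-1 + 6)) = -6 + 12*(((⅕ - 1) + 1)/5) = -6 + 12*((-⅘ + 1)*(⅕)) = -6 + 12*((⅕)*(⅕)) = -6 + 12*(1/25) = -6 + 12/25 = -138/25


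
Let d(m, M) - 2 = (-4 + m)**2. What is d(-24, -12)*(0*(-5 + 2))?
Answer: 0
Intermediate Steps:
d(m, M) = 2 + (-4 + m)**2
d(-24, -12)*(0*(-5 + 2)) = (2 + (-4 - 24)**2)*(0*(-5 + 2)) = (2 + (-28)**2)*(0*(-3)) = (2 + 784)*0 = 786*0 = 0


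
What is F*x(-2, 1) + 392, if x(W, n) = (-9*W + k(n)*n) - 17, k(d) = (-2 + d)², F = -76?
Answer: 240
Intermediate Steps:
x(W, n) = -17 - 9*W + n*(-2 + n)² (x(W, n) = (-9*W + (-2 + n)²*n) - 17 = (-9*W + n*(-2 + n)²) - 17 = -17 - 9*W + n*(-2 + n)²)
F*x(-2, 1) + 392 = -76*(-17 - 9*(-2) + 1*(-2 + 1)²) + 392 = -76*(-17 + 18 + 1*(-1)²) + 392 = -76*(-17 + 18 + 1*1) + 392 = -76*(-17 + 18 + 1) + 392 = -76*2 + 392 = -152 + 392 = 240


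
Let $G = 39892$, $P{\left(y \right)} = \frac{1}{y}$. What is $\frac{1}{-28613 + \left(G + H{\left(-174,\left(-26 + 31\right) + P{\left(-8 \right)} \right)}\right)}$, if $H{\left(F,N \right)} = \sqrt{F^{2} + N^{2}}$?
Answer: $\frac{721856}{8139874639} - \frac{24 \sqrt{215465}}{8139874639} \approx 8.7313 \cdot 10^{-5}$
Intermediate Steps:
$\frac{1}{-28613 + \left(G + H{\left(-174,\left(-26 + 31\right) + P{\left(-8 \right)} \right)}\right)} = \frac{1}{-28613 + \left(39892 + \sqrt{\left(-174\right)^{2} + \left(\left(-26 + 31\right) + \frac{1}{-8}\right)^{2}}\right)} = \frac{1}{-28613 + \left(39892 + \sqrt{30276 + \left(5 - \frac{1}{8}\right)^{2}}\right)} = \frac{1}{-28613 + \left(39892 + \sqrt{30276 + \left(\frac{39}{8}\right)^{2}}\right)} = \frac{1}{-28613 + \left(39892 + \sqrt{30276 + \frac{1521}{64}}\right)} = \frac{1}{-28613 + \left(39892 + \sqrt{\frac{1939185}{64}}\right)} = \frac{1}{-28613 + \left(39892 + \frac{3 \sqrt{215465}}{8}\right)} = \frac{1}{11279 + \frac{3 \sqrt{215465}}{8}}$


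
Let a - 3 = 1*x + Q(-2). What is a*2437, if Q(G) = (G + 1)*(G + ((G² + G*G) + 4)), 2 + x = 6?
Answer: -7311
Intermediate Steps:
x = 4 (x = -2 + 6 = 4)
Q(G) = (1 + G)*(4 + G + 2*G²) (Q(G) = (1 + G)*(G + ((G² + G²) + 4)) = (1 + G)*(G + (2*G² + 4)) = (1 + G)*(G + (4 + 2*G²)) = (1 + G)*(4 + G + 2*G²))
a = -3 (a = 3 + (1*4 + (4 + 2*(-2)³ + 3*(-2)² + 5*(-2))) = 3 + (4 + (4 + 2*(-8) + 3*4 - 10)) = 3 + (4 + (4 - 16 + 12 - 10)) = 3 + (4 - 10) = 3 - 6 = -3)
a*2437 = -3*2437 = -7311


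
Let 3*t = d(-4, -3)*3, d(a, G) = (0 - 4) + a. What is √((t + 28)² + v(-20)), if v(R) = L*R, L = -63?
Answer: 2*√415 ≈ 40.743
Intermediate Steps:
d(a, G) = -4 + a
t = -8 (t = ((-4 - 4)*3)/3 = (-8*3)/3 = (⅓)*(-24) = -8)
v(R) = -63*R
√((t + 28)² + v(-20)) = √((-8 + 28)² - 63*(-20)) = √(20² + 1260) = √(400 + 1260) = √1660 = 2*√415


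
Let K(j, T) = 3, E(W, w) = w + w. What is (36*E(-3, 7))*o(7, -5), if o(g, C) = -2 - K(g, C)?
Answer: -2520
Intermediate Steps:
E(W, w) = 2*w
o(g, C) = -5 (o(g, C) = -2 - 1*3 = -2 - 3 = -5)
(36*E(-3, 7))*o(7, -5) = (36*(2*7))*(-5) = (36*14)*(-5) = 504*(-5) = -2520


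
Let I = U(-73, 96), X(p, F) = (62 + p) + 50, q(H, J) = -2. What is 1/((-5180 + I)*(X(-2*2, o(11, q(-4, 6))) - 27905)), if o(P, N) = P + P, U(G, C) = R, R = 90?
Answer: 1/141486730 ≈ 7.0678e-9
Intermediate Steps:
U(G, C) = 90
o(P, N) = 2*P
X(p, F) = 112 + p
I = 90
1/((-5180 + I)*(X(-2*2, o(11, q(-4, 6))) - 27905)) = 1/((-5180 + 90)*((112 - 2*2) - 27905)) = 1/(-5090*((112 - 4) - 27905)) = 1/(-5090*(108 - 27905)) = 1/(-5090*(-27797)) = 1/141486730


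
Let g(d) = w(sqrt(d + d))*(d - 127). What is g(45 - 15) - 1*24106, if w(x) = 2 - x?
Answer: -24300 + 194*sqrt(15) ≈ -23549.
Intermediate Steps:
g(d) = (-127 + d)*(2 - sqrt(2)*sqrt(d)) (g(d) = (2 - sqrt(d + d))*(d - 127) = (2 - sqrt(2*d))*(-127 + d) = (2 - sqrt(2)*sqrt(d))*(-127 + d) = (-127 + d)*(2 - sqrt(2)*sqrt(d)))
g(45 - 15) - 1*24106 = -(-127 + (45 - 15))*(-2 + sqrt(2)*sqrt(45 - 15)) - 1*24106 = -(-127 + 30)*(-2 + sqrt(2)*sqrt(30)) - 24106 = -1*(-97)*(-2 + 2*sqrt(15)) - 24106 = (-194 + 194*sqrt(15)) - 24106 = -24300 + 194*sqrt(15)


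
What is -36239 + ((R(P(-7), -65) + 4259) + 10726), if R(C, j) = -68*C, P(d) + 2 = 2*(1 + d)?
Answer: -20302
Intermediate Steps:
P(d) = 2*d (P(d) = -2 + 2*(1 + d) = -2 + (2 + 2*d) = 2*d)
-36239 + ((R(P(-7), -65) + 4259) + 10726) = -36239 + ((-136*(-7) + 4259) + 10726) = -36239 + ((-68*(-14) + 4259) + 10726) = -36239 + ((952 + 4259) + 10726) = -36239 + (5211 + 10726) = -36239 + 15937 = -20302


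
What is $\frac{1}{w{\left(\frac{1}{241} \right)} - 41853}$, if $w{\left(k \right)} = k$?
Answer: $- \frac{241}{10086572} \approx -2.3893 \cdot 10^{-5}$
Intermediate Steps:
$\frac{1}{w{\left(\frac{1}{241} \right)} - 41853} = \frac{1}{\frac{1}{241} - 41853} = \frac{1}{- \frac{10086572}{241}} = - \frac{241}{10086572}$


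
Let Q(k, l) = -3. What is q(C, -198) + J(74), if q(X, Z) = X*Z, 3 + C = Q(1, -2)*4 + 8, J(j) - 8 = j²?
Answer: 6870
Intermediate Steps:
J(j) = 8 + j²
C = -7 (C = -3 + (-3*4 + 8) = -3 + (-12 + 8) = -3 - 4 = -7)
q(C, -198) + J(74) = -7*(-198) + (8 + 74²) = 1386 + (8 + 5476) = 1386 + 5484 = 6870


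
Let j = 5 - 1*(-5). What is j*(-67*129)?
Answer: -86430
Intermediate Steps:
j = 10 (j = 5 + 5 = 10)
j*(-67*129) = 10*(-67*129) = 10*(-8643) = -86430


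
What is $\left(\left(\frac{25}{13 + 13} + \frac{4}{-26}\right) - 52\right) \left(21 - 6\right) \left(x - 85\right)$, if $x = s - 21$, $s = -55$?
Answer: $\frac{3214365}{26} \approx 1.2363 \cdot 10^{5}$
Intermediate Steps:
$x = -76$ ($x = -55 - 21 = -76$)
$\left(\left(\frac{25}{13 + 13} + \frac{4}{-26}\right) - 52\right) \left(21 - 6\right) \left(x - 85\right) = \left(\left(\frac{25}{13 + 13} + \frac{4}{-26}\right) - 52\right) \left(21 - 6\right) \left(-76 - 85\right) = \left(\left(\frac{25}{26} + 4 \left(- \frac{1}{26}\right)\right) - 52\right) 15 \left(-161\right) = \left(\left(25 \cdot \frac{1}{26} - \frac{2}{13}\right) - 52\right) 15 \left(-161\right) = \left(\left(\frac{25}{26} - \frac{2}{13}\right) - 52\right) 15 \left(-161\right) = \left(\frac{21}{26} - 52\right) 15 \left(-161\right) = \left(- \frac{1331}{26}\right) 15 \left(-161\right) = \left(- \frac{19965}{26}\right) \left(-161\right) = \frac{3214365}{26}$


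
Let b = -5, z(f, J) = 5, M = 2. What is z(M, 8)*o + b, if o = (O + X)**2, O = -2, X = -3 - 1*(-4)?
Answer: 0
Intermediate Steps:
X = 1 (X = -3 + 4 = 1)
o = 1 (o = (-2 + 1)**2 = (-1)**2 = 1)
z(M, 8)*o + b = 5*1 - 5 = 5 - 5 = 0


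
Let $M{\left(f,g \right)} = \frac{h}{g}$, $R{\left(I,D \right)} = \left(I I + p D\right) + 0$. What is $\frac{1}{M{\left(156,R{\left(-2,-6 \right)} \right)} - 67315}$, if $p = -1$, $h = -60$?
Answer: $- \frac{1}{67321} \approx -1.4854 \cdot 10^{-5}$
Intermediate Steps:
$R{\left(I,D \right)} = I^{2} - D$ ($R{\left(I,D \right)} = \left(I I - D\right) + 0 = \left(I^{2} - D\right) + 0 = I^{2} - D$)
$M{\left(f,g \right)} = - \frac{60}{g}$
$\frac{1}{M{\left(156,R{\left(-2,-6 \right)} \right)} - 67315} = \frac{1}{- \frac{60}{\left(-2\right)^{2} - -6} - 67315} = \frac{1}{- \frac{60}{4 + 6} - 67315} = \frac{1}{- \frac{60}{10} - 67315} = \frac{1}{\left(-60\right) \frac{1}{10} - 67315} = \frac{1}{-6 - 67315} = \frac{1}{-67321} = - \frac{1}{67321}$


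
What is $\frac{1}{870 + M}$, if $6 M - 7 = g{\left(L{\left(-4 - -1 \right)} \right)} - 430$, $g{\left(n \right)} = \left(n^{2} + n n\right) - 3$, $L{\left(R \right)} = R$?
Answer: $\frac{1}{802} \approx 0.0012469$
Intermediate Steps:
$g{\left(n \right)} = -3 + 2 n^{2}$ ($g{\left(n \right)} = \left(n^{2} + n^{2}\right) - 3 = 2 n^{2} - 3 = -3 + 2 n^{2}$)
$M = -68$ ($M = \frac{7}{6} + \frac{\left(-3 + 2 \left(-4 - -1\right)^{2}\right) - 430}{6} = \frac{7}{6} + \frac{\left(-3 + 2 \left(-4 + 1\right)^{2}\right) - 430}{6} = \frac{7}{6} + \frac{\left(-3 + 2 \left(-3\right)^{2}\right) - 430}{6} = \frac{7}{6} + \frac{\left(-3 + 2 \cdot 9\right) - 430}{6} = \frac{7}{6} + \frac{\left(-3 + 18\right) - 430}{6} = \frac{7}{6} + \frac{15 - 430}{6} = \frac{7}{6} + \frac{1}{6} \left(-415\right) = \frac{7}{6} - \frac{415}{6} = -68$)
$\frac{1}{870 + M} = \frac{1}{870 - 68} = \frac{1}{802}$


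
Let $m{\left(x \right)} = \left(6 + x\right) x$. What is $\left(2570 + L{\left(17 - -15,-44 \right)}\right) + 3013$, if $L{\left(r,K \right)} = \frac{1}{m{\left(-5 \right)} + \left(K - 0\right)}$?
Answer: $\frac{273566}{49} \approx 5583.0$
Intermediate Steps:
$m{\left(x \right)} = x \left(6 + x\right)$
$L{\left(r,K \right)} = \frac{1}{-5 + K}$ ($L{\left(r,K \right)} = \frac{1}{- 5 \left(6 - 5\right) + \left(K - 0\right)} = \frac{1}{\left(-5\right) 1 + \left(K + 0\right)} = \frac{1}{-5 + K}$)
$\left(2570 + L{\left(17 - -15,-44 \right)}\right) + 3013 = \left(2570 + \frac{1}{-5 - 44}\right) + 3013 = \left(2570 + \frac{1}{-49}\right) + 3013 = \left(2570 - \frac{1}{49}\right) + 3013 = \frac{125929}{49} + 3013 = \frac{273566}{49}$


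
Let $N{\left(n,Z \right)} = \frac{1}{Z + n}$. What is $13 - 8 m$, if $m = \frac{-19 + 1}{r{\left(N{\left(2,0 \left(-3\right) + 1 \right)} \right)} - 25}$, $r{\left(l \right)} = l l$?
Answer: $\frac{101}{14} \approx 7.2143$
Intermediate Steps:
$r{\left(l \right)} = l^{2}$
$m = \frac{81}{112}$ ($m = \frac{-19 + 1}{\left(\frac{1}{\left(0 \left(-3\right) + 1\right) + 2}\right)^{2} - 25} = - \frac{18}{\left(\frac{1}{\left(0 + 1\right) + 2}\right)^{2} - 25} = - \frac{18}{\left(\frac{1}{1 + 2}\right)^{2} - 25} = - \frac{18}{\left(\frac{1}{3}\right)^{2} - 25} = - \frac{18}{\frac{1}{9} - 25} = - \frac{18}{- \frac{224}{9}} = \left(-18\right) \left(- \frac{9}{224}\right) = \frac{81}{112} \approx 0.72321$)
$13 - 8 m = 13 - \frac{81}{14} = \frac{101}{14}$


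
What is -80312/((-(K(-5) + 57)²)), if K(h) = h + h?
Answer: 80312/2209 ≈ 36.357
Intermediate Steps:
K(h) = 2*h
-80312/((-(K(-5) + 57)²)) = -80312/((-(2*(-5) + 57)²)) = -80312/((-(-10 + 57)²)) = -80312/((-1*47²)) = -80312/((-1*2209)) = -80312/(-2209) = -80312*(-1)/2209 = -1*(-80312/2209) = 80312/2209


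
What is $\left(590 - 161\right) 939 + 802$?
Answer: $403633$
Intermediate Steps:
$\left(590 - 161\right) 939 + 802 = 429 \cdot 939 + 802 = 402831 + 802 = 403633$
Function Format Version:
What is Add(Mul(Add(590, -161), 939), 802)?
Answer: 403633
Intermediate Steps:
Add(Mul(Add(590, -161), 939), 802) = Add(Mul(429, 939), 802) = Add(402831, 802) = 403633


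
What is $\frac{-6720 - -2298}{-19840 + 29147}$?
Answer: $- \frac{4422}{9307} \approx -0.47513$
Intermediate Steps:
$\frac{-6720 - -2298}{-19840 + 29147} = \frac{-6720 + 2298}{9307} = \left(-4422\right) \frac{1}{9307} = - \frac{4422}{9307}$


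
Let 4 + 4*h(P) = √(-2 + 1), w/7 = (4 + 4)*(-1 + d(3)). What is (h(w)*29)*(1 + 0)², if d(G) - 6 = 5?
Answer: -29 + 29*I/4 ≈ -29.0 + 7.25*I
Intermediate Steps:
d(G) = 11 (d(G) = 6 + 5 = 11)
w = 560 (w = 7*((4 + 4)*(-1 + 11)) = 7*(8*10) = 7*80 = 560)
h(P) = -1 + I/4 (h(P) = -1 + √(-2 + 1)/4 = -1 + √(-1)/4 = -1 + I/4)
(h(w)*29)*(1 + 0)² = ((-1 + I/4)*29)*(1 + 0)² = (-29 + 29*I/4)*1² = (-29 + 29*I/4)*1 = -29 + 29*I/4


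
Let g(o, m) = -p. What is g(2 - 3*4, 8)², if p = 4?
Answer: 16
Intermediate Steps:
g(o, m) = -4 (g(o, m) = -1*4 = -4)
g(2 - 3*4, 8)² = (-4)² = 16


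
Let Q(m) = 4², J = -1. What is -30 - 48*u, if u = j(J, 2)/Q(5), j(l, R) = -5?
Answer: -15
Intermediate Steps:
Q(m) = 16
u = -5/16 ≈ -0.31250
-30 - 48*u = -30 - 48*(-5/16) = -30 + 15 = -15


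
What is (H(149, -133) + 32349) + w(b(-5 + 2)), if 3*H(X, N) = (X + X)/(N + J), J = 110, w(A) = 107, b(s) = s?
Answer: 2239166/69 ≈ 32452.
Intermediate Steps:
H(X, N) = 2*X/(3*(110 + N)) (H(X, N) = ((X + X)/(N + 110))/3 = ((2*X)/(110 + N))/3 = (2*X/(110 + N))/3 = 2*X/(3*(110 + N)))
(H(149, -133) + 32349) + w(b(-5 + 2)) = ((⅔)*149/(110 - 133) + 32349) + 107 = ((⅔)*149/(-23) + 32349) + 107 = ((⅔)*149*(-1/23) + 32349) + 107 = (-298/69 + 32349) + 107 = 2231783/69 + 107 = 2239166/69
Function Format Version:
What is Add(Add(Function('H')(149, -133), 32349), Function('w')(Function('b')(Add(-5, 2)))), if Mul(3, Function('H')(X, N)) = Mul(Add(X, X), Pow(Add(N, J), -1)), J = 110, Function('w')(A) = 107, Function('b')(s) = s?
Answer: Rational(2239166, 69) ≈ 32452.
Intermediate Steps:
Function('H')(X, N) = Mul(Rational(2, 3), X, Pow(Add(110, N), -1)) (Function('H')(X, N) = Mul(Rational(1, 3), Mul(Add(X, X), Pow(Add(N, 110), -1))) = Mul(Rational(1, 3), Mul(Mul(2, X), Pow(Add(110, N), -1))) = Mul(Rational(1, 3), Mul(2, X, Pow(Add(110, N), -1))) = Mul(Rational(2, 3), X, Pow(Add(110, N), -1)))
Add(Add(Function('H')(149, -133), 32349), Function('w')(Function('b')(Add(-5, 2)))) = Add(Add(Mul(Rational(2, 3), 149, Pow(Add(110, -133), -1)), 32349), 107) = Add(Add(Mul(Rational(2, 3), 149, Pow(-23, -1)), 32349), 107) = Add(Add(Mul(Rational(2, 3), 149, Rational(-1, 23)), 32349), 107) = Add(Add(Rational(-298, 69), 32349), 107) = Add(Rational(2231783, 69), 107) = Rational(2239166, 69)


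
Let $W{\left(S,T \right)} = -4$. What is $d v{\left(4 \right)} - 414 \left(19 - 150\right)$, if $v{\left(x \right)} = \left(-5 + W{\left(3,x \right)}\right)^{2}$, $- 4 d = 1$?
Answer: $\frac{216855}{4} \approx 54214.0$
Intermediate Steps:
$d = - \frac{1}{4}$ ($d = \left(- \frac{1}{4}\right) 1 = - \frac{1}{4} \approx -0.25$)
$v{\left(x \right)} = 81$ ($v{\left(x \right)} = \left(-5 - 4\right)^{2} = \left(-9\right)^{2} = 81$)
$d v{\left(4 \right)} - 414 \left(19 - 150\right) = \left(- \frac{1}{4}\right) 81 - 414 \left(19 - 150\right) = - \frac{81}{4} - 414 \left(19 - 150\right) = - \frac{81}{4} - -54234 = - \frac{81}{4} + 54234 = \frac{216855}{4}$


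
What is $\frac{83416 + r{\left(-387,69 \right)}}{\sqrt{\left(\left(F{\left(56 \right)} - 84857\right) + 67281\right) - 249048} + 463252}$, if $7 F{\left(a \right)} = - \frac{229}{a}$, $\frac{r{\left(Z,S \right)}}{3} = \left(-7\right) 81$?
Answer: $\frac{2967803554912}{16824850278881} - \frac{228802 i \sqrt{209033674}}{16824850278881} \approx 0.17639 - 0.00019662 i$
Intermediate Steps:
$r{\left(Z,S \right)} = -1701$ ($r{\left(Z,S \right)} = 3 \left(\left(-7\right) 81\right) = 3 \left(-567\right) = -1701$)
$F{\left(a \right)} = - \frac{229}{7 a}$ ($F{\left(a \right)} = \frac{\left(-229\right) \frac{1}{a}}{7} = - \frac{229}{7 a}$)
$\frac{83416 + r{\left(-387,69 \right)}}{\sqrt{\left(\left(F{\left(56 \right)} - 84857\right) + 67281\right) - 249048} + 463252} = \frac{83416 - 1701}{\sqrt{\left(\left(- \frac{229}{7 \cdot 56} - 84857\right) + 67281\right) - 249048} + 463252} = \frac{81715}{\sqrt{\left(\left(\left(- \frac{229}{7}\right) \frac{1}{56} - 84857\right) + 67281\right) - 249048} + 463252} = \frac{81715}{\sqrt{\left(\left(- \frac{229}{392} - 84857\right) + 67281\right) - 249048} + 463252} = \frac{81715}{\sqrt{\left(- \frac{33264173}{392} + 67281\right) - 249048} + 463252} = \frac{81715}{\sqrt{- \frac{6890021}{392} - 249048} + 463252} = \frac{81715}{\sqrt{- \frac{104516837}{392}} + 463252} = \frac{81715}{\frac{i \sqrt{209033674}}{28} + 463252} = \frac{81715}{463252 + \frac{i \sqrt{209033674}}{28}}$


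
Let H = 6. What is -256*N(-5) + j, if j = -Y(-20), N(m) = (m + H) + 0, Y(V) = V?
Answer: -236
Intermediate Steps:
N(m) = 6 + m (N(m) = (m + 6) + 0 = (6 + m) + 0 = 6 + m)
j = 20 (j = -1*(-20) = 20)
-256*N(-5) + j = -256*(6 - 5) + 20 = -256*1 + 20 = -256 + 20 = -236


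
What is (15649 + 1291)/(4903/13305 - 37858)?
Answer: -32198100/71956541 ≈ -0.44747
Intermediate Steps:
(15649 + 1291)/(4903/13305 - 37858) = 16940/(4903*(1/13305) - 37858) = 16940/(4903/13305 - 37858) = 16940/(-503695787/13305) = 16940*(-13305/503695787) = -32198100/71956541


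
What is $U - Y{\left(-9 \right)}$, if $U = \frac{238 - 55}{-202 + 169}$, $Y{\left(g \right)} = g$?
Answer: $\frac{38}{11} \approx 3.4545$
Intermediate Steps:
$U = - \frac{61}{11}$ ($U = \frac{183}{-33} = 183 \left(- \frac{1}{33}\right) = - \frac{61}{11} \approx -5.5455$)
$U - Y{\left(-9 \right)} = - \frac{61}{11} - -9 = - \frac{61}{11} + 9 = \frac{38}{11}$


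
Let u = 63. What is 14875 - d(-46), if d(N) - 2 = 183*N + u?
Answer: 23228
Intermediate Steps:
d(N) = 65 + 183*N (d(N) = 2 + (183*N + 63) = 2 + (63 + 183*N) = 65 + 183*N)
14875 - d(-46) = 14875 - (65 + 183*(-46)) = 14875 - (65 - 8418) = 14875 - 1*(-8353) = 14875 + 8353 = 23228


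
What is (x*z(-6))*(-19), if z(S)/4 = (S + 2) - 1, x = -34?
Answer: -12920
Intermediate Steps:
z(S) = 4 + 4*S (z(S) = 4*((S + 2) - 1) = 4*((2 + S) - 1) = 4*(1 + S) = 4 + 4*S)
(x*z(-6))*(-19) = -34*(4 + 4*(-6))*(-19) = -34*(4 - 24)*(-19) = -34*(-20)*(-19) = 680*(-19) = -12920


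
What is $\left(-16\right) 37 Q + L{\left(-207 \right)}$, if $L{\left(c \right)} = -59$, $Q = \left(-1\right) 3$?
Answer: $1717$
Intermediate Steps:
$Q = -3$
$\left(-16\right) 37 Q + L{\left(-207 \right)} = \left(-16\right) 37 \left(-3\right) - 59 = \left(-592\right) \left(-3\right) - 59 = 1776 - 59 = 1717$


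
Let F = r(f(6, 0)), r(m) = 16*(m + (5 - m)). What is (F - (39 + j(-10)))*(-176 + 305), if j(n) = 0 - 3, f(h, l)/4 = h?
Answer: 5676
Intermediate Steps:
f(h, l) = 4*h
j(n) = -3
r(m) = 80 (r(m) = 16*5 = 80)
F = 80
(F - (39 + j(-10)))*(-176 + 305) = (80 - (39 - 3))*(-176 + 305) = (80 - 1*36)*129 = (80 - 36)*129 = 44*129 = 5676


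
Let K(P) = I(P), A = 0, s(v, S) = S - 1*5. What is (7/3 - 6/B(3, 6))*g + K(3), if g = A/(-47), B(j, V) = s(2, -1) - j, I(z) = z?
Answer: 3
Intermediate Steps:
s(v, S) = -5 + S (s(v, S) = S - 5 = -5 + S)
K(P) = P
B(j, V) = -6 - j (B(j, V) = (-5 - 1) - j = -6 - j)
g = 0 (g = 0/(-47) = 0*(-1/47) = 0)
(7/3 - 6/B(3, 6))*g + K(3) = (7/3 - 6/(-6 - 1*3))*0 + 3 = (7*(1/3) - 6/(-6 - 3))*0 + 3 = (7/3 - 6/(-9))*0 + 3 = (7/3 - 6*(-1/9))*0 + 3 = (7/3 + 2/3)*0 + 3 = 3*0 + 3 = 0 + 3 = 3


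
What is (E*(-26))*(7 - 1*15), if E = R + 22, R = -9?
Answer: 2704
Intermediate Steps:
E = 13 (E = -9 + 22 = 13)
(E*(-26))*(7 - 1*15) = (13*(-26))*(7 - 1*15) = -338*(7 - 15) = -338*(-8) = 2704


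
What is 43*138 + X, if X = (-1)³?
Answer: 5933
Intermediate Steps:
X = -1
43*138 + X = 43*138 - 1 = 5934 - 1 = 5933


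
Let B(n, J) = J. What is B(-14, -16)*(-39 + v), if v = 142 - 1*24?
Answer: -1264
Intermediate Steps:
v = 118 (v = 142 - 24 = 118)
B(-14, -16)*(-39 + v) = -16*(-39 + 118) = -16*79 = -1264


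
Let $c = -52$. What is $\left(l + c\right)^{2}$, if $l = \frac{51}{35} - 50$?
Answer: $\frac{12383361}{1225} \approx 10109.0$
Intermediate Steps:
$l = - \frac{1699}{35}$ ($l = 51 \cdot \frac{1}{35} - 50 = \frac{51}{35} - 50 = - \frac{1699}{35} \approx -48.543$)
$\left(l + c\right)^{2} = \left(- \frac{1699}{35} - 52\right)^{2} = \left(- \frac{3519}{35}\right)^{2} = \frac{12383361}{1225}$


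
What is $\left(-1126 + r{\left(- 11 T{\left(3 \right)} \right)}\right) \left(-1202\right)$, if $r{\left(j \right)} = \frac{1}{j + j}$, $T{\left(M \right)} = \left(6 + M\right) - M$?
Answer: $\frac{89328433}{66} \approx 1.3535 \cdot 10^{6}$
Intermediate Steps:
$T{\left(M \right)} = 6$
$r{\left(j \right)} = \frac{1}{2 j}$
$\left(-1126 + r{\left(- 11 T{\left(3 \right)} \right)}\right) \left(-1202\right) = \left(-1126 + \frac{1}{2 \left(\left(-11\right) 6\right)}\right) \left(-1202\right) = \left(-1126 + \frac{1}{2 \left(-66\right)}\right) \left(-1202\right) = \left(-1126 + \frac{1}{2} \left(- \frac{1}{66}\right)\right) \left(-1202\right) = \left(-1126 - \frac{1}{132}\right) \left(-1202\right) = \left(- \frac{148633}{132}\right) \left(-1202\right) = \frac{89328433}{66}$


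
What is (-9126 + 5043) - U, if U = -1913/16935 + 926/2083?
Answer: -144041992246/35275605 ≈ -4083.3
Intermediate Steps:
U = 11697031/35275605 (U = -1913*1/16935 + 926*(1/2083) = -1913/16935 + 926/2083 = 11697031/35275605 ≈ 0.33159)
(-9126 + 5043) - U = (-9126 + 5043) - 1*11697031/35275605 = -4083 - 11697031/35275605 = -144041992246/35275605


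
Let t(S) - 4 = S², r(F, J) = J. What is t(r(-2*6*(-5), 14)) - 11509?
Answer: -11309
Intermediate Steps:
t(S) = 4 + S²
t(r(-2*6*(-5), 14)) - 11509 = (4 + 14²) - 11509 = (4 + 196) - 11509 = 200 - 11509 = -11309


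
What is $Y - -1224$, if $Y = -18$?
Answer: $1206$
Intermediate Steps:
$Y - -1224 = -18 - -1224 = -18 + 1224 = 1206$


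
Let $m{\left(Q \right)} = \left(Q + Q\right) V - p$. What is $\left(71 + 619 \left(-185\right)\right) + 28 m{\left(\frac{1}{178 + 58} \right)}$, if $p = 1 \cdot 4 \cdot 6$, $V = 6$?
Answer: $- \frac{6791760}{59} \approx -1.1511 \cdot 10^{5}$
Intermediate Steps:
$p = 24$ ($p = 4 \cdot 6 = 24$)
$m{\left(Q \right)} = -24 + 12 Q$ ($m{\left(Q \right)} = \left(Q + Q\right) 6 - 24 = 2 Q 6 - 24 = 12 Q - 24 = -24 + 12 Q$)
$\left(71 + 619 \left(-185\right)\right) + 28 m{\left(\frac{1}{178 + 58} \right)} = \left(71 + 619 \left(-185\right)\right) + 28 \left(-24 + \frac{12}{178 + 58}\right) = \left(71 - 114515\right) + 28 \left(-24 + \frac{12}{236}\right) = -114444 + 28 \left(-24 + 12 \cdot \frac{1}{236}\right) = -114444 + 28 \left(-24 + \frac{3}{59}\right) = -114444 + 28 \left(- \frac{1413}{59}\right) = -114444 - \frac{39564}{59} = - \frac{6791760}{59}$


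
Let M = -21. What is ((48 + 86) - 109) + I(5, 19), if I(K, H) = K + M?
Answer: 9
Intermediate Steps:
I(K, H) = -21 + K (I(K, H) = K - 21 = -21 + K)
((48 + 86) - 109) + I(5, 19) = ((48 + 86) - 109) + (-21 + 5) = (134 - 109) - 16 = 25 - 16 = 9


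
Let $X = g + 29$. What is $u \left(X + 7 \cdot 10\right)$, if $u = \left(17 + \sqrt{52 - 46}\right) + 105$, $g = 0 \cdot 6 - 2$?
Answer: $11834 + 97 \sqrt{6} \approx 12072.0$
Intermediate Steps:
$g = -2$ ($g = 0 - 2 = -2$)
$X = 27$ ($X = -2 + 29 = 27$)
$u = 122 + \sqrt{6}$ ($u = \left(17 + \sqrt{6}\right) + 105 = 122 + \sqrt{6} \approx 124.45$)
$u \left(X + 7 \cdot 10\right) = \left(122 + \sqrt{6}\right) \left(27 + 7 \cdot 10\right) = \left(122 + \sqrt{6}\right) \left(27 + 70\right) = \left(122 + \sqrt{6}\right) 97 = 11834 + 97 \sqrt{6}$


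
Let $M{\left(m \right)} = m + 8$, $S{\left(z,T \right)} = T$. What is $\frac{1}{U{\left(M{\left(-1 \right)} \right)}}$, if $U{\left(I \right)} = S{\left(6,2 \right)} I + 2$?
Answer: $\frac{1}{16} \approx 0.0625$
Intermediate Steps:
$M{\left(m \right)} = 8 + m$
$U{\left(I \right)} = 2 + 2 I$ ($U{\left(I \right)} = 2 I + 2 = 2 + 2 I$)
$\frac{1}{U{\left(M{\left(-1 \right)} \right)}} = \frac{1}{2 + 2 \left(8 - 1\right)} = \frac{1}{2 + 2 \cdot 7} = \frac{1}{2 + 14} = \frac{1}{16}$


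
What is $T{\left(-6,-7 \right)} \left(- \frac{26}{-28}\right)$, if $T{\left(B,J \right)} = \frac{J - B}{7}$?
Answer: $- \frac{13}{98} \approx -0.13265$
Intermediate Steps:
$T{\left(B,J \right)} = - \frac{B}{7} + \frac{J}{7}$ ($T{\left(B,J \right)} = \left(J - B\right) \frac{1}{7} = - \frac{B}{7} + \frac{J}{7}$)
$T{\left(-6,-7 \right)} \left(- \frac{26}{-28}\right) = \left(\left(- \frac{1}{7}\right) \left(-6\right) + \frac{1}{7} \left(-7\right)\right) \left(- \frac{26}{-28}\right) = \left(\frac{6}{7} - 1\right) \left(\left(-26\right) \left(- \frac{1}{28}\right)\right) = \left(- \frac{1}{7}\right) \frac{13}{14} = - \frac{13}{98}$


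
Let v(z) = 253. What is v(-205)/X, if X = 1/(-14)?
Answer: -3542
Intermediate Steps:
X = -1/14 ≈ -0.071429
v(-205)/X = 253/(-1/14) = 253*(-14) = -3542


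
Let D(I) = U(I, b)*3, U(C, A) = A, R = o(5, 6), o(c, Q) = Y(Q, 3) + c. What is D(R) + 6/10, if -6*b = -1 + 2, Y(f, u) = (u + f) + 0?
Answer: ⅒ ≈ 0.10000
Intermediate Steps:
Y(f, u) = f + u (Y(f, u) = (f + u) + 0 = f + u)
o(c, Q) = 3 + Q + c (o(c, Q) = (Q + 3) + c = (3 + Q) + c = 3 + Q + c)
b = -⅙ (b = -(-1 + 2)/6 = -⅙*1 = -⅙ ≈ -0.16667)
R = 14 (R = 3 + 6 + 5 = 14)
D(I) = -½ (D(I) = -⅙*3 = -½)
D(R) + 6/10 = -½ + 6/10 = -½ + (⅒)*6 = -½ + ⅗ = ⅒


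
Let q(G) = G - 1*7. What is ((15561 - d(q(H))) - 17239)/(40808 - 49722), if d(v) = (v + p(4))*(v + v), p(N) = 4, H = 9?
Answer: 851/4457 ≈ 0.19094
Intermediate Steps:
q(G) = -7 + G (q(G) = G - 7 = -7 + G)
d(v) = 2*v*(4 + v) (d(v) = (v + 4)*(v + v) = (4 + v)*(2*v) = 2*v*(4 + v))
((15561 - d(q(H))) - 17239)/(40808 - 49722) = ((15561 - 2*(-7 + 9)*(4 + (-7 + 9))) - 17239)/(40808 - 49722) = ((15561 - 2*2*(4 + 2)) - 17239)/(-8914) = ((15561 - 2*2*6) - 17239)*(-1/8914) = ((15561 - 1*24) - 17239)*(-1/8914) = ((15561 - 24) - 17239)*(-1/8914) = (15537 - 17239)*(-1/8914) = -1702*(-1/8914) = 851/4457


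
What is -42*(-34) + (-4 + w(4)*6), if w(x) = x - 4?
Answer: 1424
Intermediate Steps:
w(x) = -4 + x
-42*(-34) + (-4 + w(4)*6) = -42*(-34) + (-4 + (-4 + 4)*6) = 1428 + (-4 + 0*6) = 1428 + (-4 + 0) = 1428 - 4 = 1424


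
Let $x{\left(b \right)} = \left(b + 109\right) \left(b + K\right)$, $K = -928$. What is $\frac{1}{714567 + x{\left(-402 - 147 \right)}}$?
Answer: $\frac{1}{1364447} \approx 7.329 \cdot 10^{-7}$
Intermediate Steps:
$x{\left(b \right)} = \left(-928 + b\right) \left(109 + b\right)$ ($x{\left(b \right)} = \left(b + 109\right) \left(b - 928\right) = \left(109 + b\right) \left(-928 + b\right) = \left(-928 + b\right) \left(109 + b\right)$)
$\frac{1}{714567 + x{\left(-402 - 147 \right)}} = \frac{1}{714567 - \left(101152 - \left(-402 - 147\right)^{2} + 819 \left(-402 - 147\right)\right)} = \frac{1}{714567 - \left(-348479 - 301401\right)} = \frac{1}{714567 + \left(-101152 + 301401 + 449631\right)} = \frac{1}{714567 + 649880} = \frac{1}{1364447}$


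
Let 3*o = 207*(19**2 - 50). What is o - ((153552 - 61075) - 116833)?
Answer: 45815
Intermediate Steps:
o = 21459 (o = (207*(19**2 - 50))/3 = (207*(361 - 50))/3 = (207*311)/3 = (1/3)*64377 = 21459)
o - ((153552 - 61075) - 116833) = 21459 - ((153552 - 61075) - 116833) = 21459 - (92477 - 116833) = 21459 - 1*(-24356) = 21459 + 24356 = 45815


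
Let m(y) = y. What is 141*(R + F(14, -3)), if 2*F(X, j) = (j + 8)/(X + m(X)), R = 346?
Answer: 2732721/56 ≈ 48799.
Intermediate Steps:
F(X, j) = (8 + j)/(4*X) (F(X, j) = ((j + 8)/(X + X))/2 = ((8 + j)/((2*X)))/2 = ((8 + j)*(1/(2*X)))/2 = ((8 + j)/(2*X))/2 = (8 + j)/(4*X))
141*(R + F(14, -3)) = 141*(346 + (¼)*(8 - 3)/14) = 141*(346 + (¼)*(1/14)*5) = 141*(346 + 5/56) = 141*(19381/56) = 2732721/56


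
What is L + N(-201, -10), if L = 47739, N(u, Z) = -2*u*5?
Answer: 49749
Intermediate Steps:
N(u, Z) = -10*u
L + N(-201, -10) = 47739 - 10*(-201) = 47739 + 2010 = 49749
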